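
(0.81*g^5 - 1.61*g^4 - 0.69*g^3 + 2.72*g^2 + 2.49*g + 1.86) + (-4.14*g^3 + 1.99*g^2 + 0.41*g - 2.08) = 0.81*g^5 - 1.61*g^4 - 4.83*g^3 + 4.71*g^2 + 2.9*g - 0.22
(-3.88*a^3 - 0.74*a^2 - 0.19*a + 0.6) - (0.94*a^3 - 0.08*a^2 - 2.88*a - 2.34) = -4.82*a^3 - 0.66*a^2 + 2.69*a + 2.94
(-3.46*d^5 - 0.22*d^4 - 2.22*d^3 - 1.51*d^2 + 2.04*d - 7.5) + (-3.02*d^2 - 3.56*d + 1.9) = -3.46*d^5 - 0.22*d^4 - 2.22*d^3 - 4.53*d^2 - 1.52*d - 5.6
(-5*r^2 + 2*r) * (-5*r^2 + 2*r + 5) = 25*r^4 - 20*r^3 - 21*r^2 + 10*r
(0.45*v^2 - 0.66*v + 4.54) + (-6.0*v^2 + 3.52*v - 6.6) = -5.55*v^2 + 2.86*v - 2.06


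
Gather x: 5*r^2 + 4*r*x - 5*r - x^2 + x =5*r^2 - 5*r - x^2 + x*(4*r + 1)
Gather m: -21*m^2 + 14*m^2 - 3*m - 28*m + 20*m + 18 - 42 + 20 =-7*m^2 - 11*m - 4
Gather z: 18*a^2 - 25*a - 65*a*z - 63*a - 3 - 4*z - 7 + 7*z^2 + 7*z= 18*a^2 - 88*a + 7*z^2 + z*(3 - 65*a) - 10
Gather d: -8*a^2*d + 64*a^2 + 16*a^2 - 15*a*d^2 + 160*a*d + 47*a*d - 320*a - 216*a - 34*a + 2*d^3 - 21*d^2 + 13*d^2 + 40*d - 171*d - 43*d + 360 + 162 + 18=80*a^2 - 570*a + 2*d^3 + d^2*(-15*a - 8) + d*(-8*a^2 + 207*a - 174) + 540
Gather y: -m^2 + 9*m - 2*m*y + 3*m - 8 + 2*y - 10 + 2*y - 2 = -m^2 + 12*m + y*(4 - 2*m) - 20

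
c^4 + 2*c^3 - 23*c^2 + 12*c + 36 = (c - 3)*(c - 2)*(c + 1)*(c + 6)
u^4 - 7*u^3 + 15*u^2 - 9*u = u*(u - 3)^2*(u - 1)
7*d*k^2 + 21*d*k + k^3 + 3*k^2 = k*(7*d + k)*(k + 3)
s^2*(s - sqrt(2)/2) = s^3 - sqrt(2)*s^2/2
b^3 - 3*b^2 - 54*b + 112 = (b - 8)*(b - 2)*(b + 7)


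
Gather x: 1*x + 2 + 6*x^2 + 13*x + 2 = 6*x^2 + 14*x + 4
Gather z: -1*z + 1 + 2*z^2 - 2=2*z^2 - z - 1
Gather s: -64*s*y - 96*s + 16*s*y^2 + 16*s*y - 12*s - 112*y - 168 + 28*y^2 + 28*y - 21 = s*(16*y^2 - 48*y - 108) + 28*y^2 - 84*y - 189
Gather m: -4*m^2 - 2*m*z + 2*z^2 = -4*m^2 - 2*m*z + 2*z^2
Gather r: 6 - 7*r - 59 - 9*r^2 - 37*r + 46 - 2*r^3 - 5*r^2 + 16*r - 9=-2*r^3 - 14*r^2 - 28*r - 16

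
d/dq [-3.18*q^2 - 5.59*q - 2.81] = -6.36*q - 5.59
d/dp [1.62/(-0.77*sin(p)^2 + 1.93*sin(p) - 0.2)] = (2.4948*sin(p) - 3.1266)*cos(p)/(0.77*sin(p)^2 - 1.93*sin(p) + 0.2)^2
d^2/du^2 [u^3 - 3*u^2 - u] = 6*u - 6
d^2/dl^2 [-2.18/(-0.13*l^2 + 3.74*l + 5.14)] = (0.073684*l^2 - 2.119832*l - 2.18*(0.26*l - 3.74)*(0.52*l - 7.48) - 2.913352)/(-0.13*l^2 + 3.74*l + 5.14)^3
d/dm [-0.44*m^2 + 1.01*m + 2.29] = 1.01 - 0.88*m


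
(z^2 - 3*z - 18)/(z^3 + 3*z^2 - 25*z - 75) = (z - 6)/(z^2 - 25)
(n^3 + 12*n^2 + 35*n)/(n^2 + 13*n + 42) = n*(n + 5)/(n + 6)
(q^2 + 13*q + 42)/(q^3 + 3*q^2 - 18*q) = (q + 7)/(q*(q - 3))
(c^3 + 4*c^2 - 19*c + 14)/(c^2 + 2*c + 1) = (c^3 + 4*c^2 - 19*c + 14)/(c^2 + 2*c + 1)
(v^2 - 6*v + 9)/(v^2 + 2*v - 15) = (v - 3)/(v + 5)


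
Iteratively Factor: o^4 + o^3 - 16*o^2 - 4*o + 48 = (o + 2)*(o^3 - o^2 - 14*o + 24) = (o - 3)*(o + 2)*(o^2 + 2*o - 8) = (o - 3)*(o - 2)*(o + 2)*(o + 4)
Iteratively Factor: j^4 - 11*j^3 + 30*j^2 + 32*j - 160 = (j - 4)*(j^3 - 7*j^2 + 2*j + 40) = (j - 4)^2*(j^2 - 3*j - 10) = (j - 4)^2*(j + 2)*(j - 5)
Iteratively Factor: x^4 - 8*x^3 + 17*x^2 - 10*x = (x - 5)*(x^3 - 3*x^2 + 2*x) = (x - 5)*(x - 2)*(x^2 - x) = x*(x - 5)*(x - 2)*(x - 1)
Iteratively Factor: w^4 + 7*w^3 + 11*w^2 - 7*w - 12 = (w + 1)*(w^3 + 6*w^2 + 5*w - 12) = (w + 1)*(w + 4)*(w^2 + 2*w - 3) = (w + 1)*(w + 3)*(w + 4)*(w - 1)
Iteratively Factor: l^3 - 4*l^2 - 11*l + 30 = (l - 2)*(l^2 - 2*l - 15) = (l - 2)*(l + 3)*(l - 5)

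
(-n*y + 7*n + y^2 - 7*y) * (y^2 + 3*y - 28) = -n*y^3 + 4*n*y^2 + 49*n*y - 196*n + y^4 - 4*y^3 - 49*y^2 + 196*y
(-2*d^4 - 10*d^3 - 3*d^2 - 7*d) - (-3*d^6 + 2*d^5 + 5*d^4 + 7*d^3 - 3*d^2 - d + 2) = 3*d^6 - 2*d^5 - 7*d^4 - 17*d^3 - 6*d - 2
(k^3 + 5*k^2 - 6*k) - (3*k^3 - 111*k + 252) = -2*k^3 + 5*k^2 + 105*k - 252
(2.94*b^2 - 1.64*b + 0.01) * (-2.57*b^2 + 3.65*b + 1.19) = -7.5558*b^4 + 14.9458*b^3 - 2.5131*b^2 - 1.9151*b + 0.0119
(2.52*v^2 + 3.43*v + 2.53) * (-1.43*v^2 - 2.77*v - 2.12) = -3.6036*v^4 - 11.8853*v^3 - 18.4614*v^2 - 14.2797*v - 5.3636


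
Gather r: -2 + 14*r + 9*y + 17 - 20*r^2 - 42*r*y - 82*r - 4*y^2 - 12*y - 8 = -20*r^2 + r*(-42*y - 68) - 4*y^2 - 3*y + 7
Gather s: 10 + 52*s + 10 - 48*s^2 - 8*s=-48*s^2 + 44*s + 20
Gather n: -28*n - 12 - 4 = -28*n - 16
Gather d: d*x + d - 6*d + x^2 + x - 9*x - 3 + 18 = d*(x - 5) + x^2 - 8*x + 15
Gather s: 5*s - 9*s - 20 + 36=16 - 4*s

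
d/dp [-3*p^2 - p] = -6*p - 1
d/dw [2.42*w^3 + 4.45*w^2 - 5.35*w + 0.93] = 7.26*w^2 + 8.9*w - 5.35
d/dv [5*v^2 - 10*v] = 10*v - 10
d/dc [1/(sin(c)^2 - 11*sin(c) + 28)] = (11 - 2*sin(c))*cos(c)/(sin(c)^2 - 11*sin(c) + 28)^2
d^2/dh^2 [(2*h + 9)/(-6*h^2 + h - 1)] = 2*(-(2*h + 9)*(12*h - 1)^2 + 4*(9*h + 13)*(6*h^2 - h + 1))/(6*h^2 - h + 1)^3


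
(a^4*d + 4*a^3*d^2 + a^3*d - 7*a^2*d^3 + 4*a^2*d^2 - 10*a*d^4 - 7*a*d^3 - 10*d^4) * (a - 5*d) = a^5*d - a^4*d^2 + a^4*d - 27*a^3*d^3 - a^3*d^2 + 25*a^2*d^4 - 27*a^2*d^3 + 50*a*d^5 + 25*a*d^4 + 50*d^5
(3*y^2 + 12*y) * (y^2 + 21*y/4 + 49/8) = 3*y^4 + 111*y^3/4 + 651*y^2/8 + 147*y/2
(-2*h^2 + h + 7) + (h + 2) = -2*h^2 + 2*h + 9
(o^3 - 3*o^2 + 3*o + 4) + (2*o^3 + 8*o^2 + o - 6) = 3*o^3 + 5*o^2 + 4*o - 2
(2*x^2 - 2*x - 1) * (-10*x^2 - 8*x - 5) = -20*x^4 + 4*x^3 + 16*x^2 + 18*x + 5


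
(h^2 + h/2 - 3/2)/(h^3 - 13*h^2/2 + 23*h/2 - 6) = (2*h + 3)/(2*h^2 - 11*h + 12)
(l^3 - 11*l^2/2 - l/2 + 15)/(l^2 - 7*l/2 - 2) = (-2*l^3 + 11*l^2 + l - 30)/(-2*l^2 + 7*l + 4)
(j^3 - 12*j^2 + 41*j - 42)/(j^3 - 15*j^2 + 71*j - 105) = (j - 2)/(j - 5)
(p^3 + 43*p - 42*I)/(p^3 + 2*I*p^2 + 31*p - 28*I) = (p - 6*I)/(p - 4*I)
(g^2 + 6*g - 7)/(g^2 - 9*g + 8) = (g + 7)/(g - 8)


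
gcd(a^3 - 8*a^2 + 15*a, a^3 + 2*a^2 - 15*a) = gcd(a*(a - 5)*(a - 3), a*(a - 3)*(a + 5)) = a^2 - 3*a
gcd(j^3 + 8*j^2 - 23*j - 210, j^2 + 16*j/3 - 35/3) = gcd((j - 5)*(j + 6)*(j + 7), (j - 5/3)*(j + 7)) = j + 7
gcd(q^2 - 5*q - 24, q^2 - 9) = q + 3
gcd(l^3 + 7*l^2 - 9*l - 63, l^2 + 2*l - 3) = l + 3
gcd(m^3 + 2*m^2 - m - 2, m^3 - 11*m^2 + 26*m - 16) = m - 1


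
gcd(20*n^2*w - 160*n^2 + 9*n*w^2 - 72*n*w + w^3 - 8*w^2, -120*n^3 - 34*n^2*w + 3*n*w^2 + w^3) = 20*n^2 + 9*n*w + w^2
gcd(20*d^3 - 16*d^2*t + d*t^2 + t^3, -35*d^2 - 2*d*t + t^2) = 5*d + t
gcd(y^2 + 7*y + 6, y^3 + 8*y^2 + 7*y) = y + 1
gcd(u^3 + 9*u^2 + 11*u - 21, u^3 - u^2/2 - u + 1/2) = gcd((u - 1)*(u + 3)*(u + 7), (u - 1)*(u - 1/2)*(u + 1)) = u - 1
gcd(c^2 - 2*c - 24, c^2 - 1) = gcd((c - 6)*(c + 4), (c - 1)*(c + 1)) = 1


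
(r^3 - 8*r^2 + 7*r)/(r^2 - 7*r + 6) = r*(r - 7)/(r - 6)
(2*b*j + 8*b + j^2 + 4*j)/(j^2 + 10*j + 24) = (2*b + j)/(j + 6)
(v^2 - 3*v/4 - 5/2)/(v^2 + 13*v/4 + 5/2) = (v - 2)/(v + 2)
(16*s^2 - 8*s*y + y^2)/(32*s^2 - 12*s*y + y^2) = (-4*s + y)/(-8*s + y)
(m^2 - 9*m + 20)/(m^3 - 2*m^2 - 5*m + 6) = (m^2 - 9*m + 20)/(m^3 - 2*m^2 - 5*m + 6)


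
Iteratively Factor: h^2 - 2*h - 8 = (h + 2)*(h - 4)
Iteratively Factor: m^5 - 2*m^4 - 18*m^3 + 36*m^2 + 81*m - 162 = (m + 3)*(m^4 - 5*m^3 - 3*m^2 + 45*m - 54) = (m + 3)^2*(m^3 - 8*m^2 + 21*m - 18) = (m - 3)*(m + 3)^2*(m^2 - 5*m + 6) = (m - 3)^2*(m + 3)^2*(m - 2)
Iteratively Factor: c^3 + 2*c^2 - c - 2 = (c + 1)*(c^2 + c - 2) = (c - 1)*(c + 1)*(c + 2)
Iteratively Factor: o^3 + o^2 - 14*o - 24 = (o + 3)*(o^2 - 2*o - 8) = (o - 4)*(o + 3)*(o + 2)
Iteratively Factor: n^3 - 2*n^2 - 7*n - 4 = (n + 1)*(n^2 - 3*n - 4) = (n + 1)^2*(n - 4)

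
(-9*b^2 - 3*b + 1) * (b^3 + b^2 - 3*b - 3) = -9*b^5 - 12*b^4 + 25*b^3 + 37*b^2 + 6*b - 3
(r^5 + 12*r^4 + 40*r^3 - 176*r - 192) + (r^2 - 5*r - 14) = r^5 + 12*r^4 + 40*r^3 + r^2 - 181*r - 206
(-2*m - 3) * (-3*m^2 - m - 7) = 6*m^3 + 11*m^2 + 17*m + 21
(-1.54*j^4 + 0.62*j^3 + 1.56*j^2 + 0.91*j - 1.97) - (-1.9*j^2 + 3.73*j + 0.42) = -1.54*j^4 + 0.62*j^3 + 3.46*j^2 - 2.82*j - 2.39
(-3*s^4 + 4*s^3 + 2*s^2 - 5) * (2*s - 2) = -6*s^5 + 14*s^4 - 4*s^3 - 4*s^2 - 10*s + 10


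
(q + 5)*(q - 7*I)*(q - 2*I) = q^3 + 5*q^2 - 9*I*q^2 - 14*q - 45*I*q - 70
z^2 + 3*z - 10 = (z - 2)*(z + 5)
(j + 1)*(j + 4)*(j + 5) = j^3 + 10*j^2 + 29*j + 20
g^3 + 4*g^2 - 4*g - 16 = (g - 2)*(g + 2)*(g + 4)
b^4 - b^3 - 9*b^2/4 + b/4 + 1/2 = (b - 2)*(b - 1/2)*(b + 1/2)*(b + 1)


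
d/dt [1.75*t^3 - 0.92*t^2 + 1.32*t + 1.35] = 5.25*t^2 - 1.84*t + 1.32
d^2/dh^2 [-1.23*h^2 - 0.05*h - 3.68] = -2.46000000000000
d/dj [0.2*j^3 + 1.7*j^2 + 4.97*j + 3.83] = 0.6*j^2 + 3.4*j + 4.97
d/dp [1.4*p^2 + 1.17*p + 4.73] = 2.8*p + 1.17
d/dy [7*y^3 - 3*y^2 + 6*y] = 21*y^2 - 6*y + 6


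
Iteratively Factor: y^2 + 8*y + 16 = (y + 4)*(y + 4)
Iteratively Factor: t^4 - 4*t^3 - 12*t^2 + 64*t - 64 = (t + 4)*(t^3 - 8*t^2 + 20*t - 16) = (t - 4)*(t + 4)*(t^2 - 4*t + 4) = (t - 4)*(t - 2)*(t + 4)*(t - 2)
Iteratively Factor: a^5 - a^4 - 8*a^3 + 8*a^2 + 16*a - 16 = (a - 2)*(a^4 + a^3 - 6*a^2 - 4*a + 8) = (a - 2)*(a + 2)*(a^3 - a^2 - 4*a + 4) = (a - 2)^2*(a + 2)*(a^2 + a - 2) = (a - 2)^2*(a - 1)*(a + 2)*(a + 2)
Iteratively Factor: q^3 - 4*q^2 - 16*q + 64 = (q - 4)*(q^2 - 16) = (q - 4)*(q + 4)*(q - 4)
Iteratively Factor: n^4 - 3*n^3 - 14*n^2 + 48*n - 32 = (n - 2)*(n^3 - n^2 - 16*n + 16) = (n - 4)*(n - 2)*(n^2 + 3*n - 4) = (n - 4)*(n - 2)*(n - 1)*(n + 4)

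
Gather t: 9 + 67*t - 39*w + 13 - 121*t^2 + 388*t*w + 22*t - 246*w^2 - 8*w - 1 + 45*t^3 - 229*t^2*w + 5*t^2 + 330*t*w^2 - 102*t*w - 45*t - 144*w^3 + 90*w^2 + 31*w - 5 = 45*t^3 + t^2*(-229*w - 116) + t*(330*w^2 + 286*w + 44) - 144*w^3 - 156*w^2 - 16*w + 16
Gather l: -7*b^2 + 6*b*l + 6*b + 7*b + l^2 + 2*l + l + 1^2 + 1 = -7*b^2 + 13*b + l^2 + l*(6*b + 3) + 2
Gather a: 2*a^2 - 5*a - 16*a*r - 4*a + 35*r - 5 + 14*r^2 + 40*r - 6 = 2*a^2 + a*(-16*r - 9) + 14*r^2 + 75*r - 11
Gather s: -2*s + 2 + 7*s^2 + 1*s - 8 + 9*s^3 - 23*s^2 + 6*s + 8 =9*s^3 - 16*s^2 + 5*s + 2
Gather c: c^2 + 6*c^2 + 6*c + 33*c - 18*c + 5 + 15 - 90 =7*c^2 + 21*c - 70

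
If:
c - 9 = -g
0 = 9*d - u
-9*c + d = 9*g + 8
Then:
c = 9 - g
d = 89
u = 801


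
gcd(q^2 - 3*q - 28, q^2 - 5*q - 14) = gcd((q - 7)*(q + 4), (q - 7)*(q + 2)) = q - 7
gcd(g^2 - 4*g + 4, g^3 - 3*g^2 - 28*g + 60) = g - 2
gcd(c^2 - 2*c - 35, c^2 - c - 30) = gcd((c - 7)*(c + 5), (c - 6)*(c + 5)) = c + 5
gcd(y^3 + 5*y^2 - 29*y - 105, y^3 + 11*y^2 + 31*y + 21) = y^2 + 10*y + 21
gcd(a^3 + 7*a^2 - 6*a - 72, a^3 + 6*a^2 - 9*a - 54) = a^2 + 3*a - 18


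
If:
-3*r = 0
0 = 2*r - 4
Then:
No Solution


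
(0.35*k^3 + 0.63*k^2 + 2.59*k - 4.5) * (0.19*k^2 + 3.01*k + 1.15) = 0.0665*k^5 + 1.1732*k^4 + 2.7909*k^3 + 7.6654*k^2 - 10.5665*k - 5.175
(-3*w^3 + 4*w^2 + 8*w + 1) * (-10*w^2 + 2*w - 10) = 30*w^5 - 46*w^4 - 42*w^3 - 34*w^2 - 78*w - 10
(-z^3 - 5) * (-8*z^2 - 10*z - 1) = 8*z^5 + 10*z^4 + z^3 + 40*z^2 + 50*z + 5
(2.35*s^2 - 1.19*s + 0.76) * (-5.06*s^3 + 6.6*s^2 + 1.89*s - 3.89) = -11.891*s^5 + 21.5314*s^4 - 7.2581*s^3 - 6.3746*s^2 + 6.0655*s - 2.9564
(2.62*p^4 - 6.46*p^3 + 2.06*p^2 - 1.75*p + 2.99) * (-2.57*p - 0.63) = -6.7334*p^5 + 14.9516*p^4 - 1.2244*p^3 + 3.1997*p^2 - 6.5818*p - 1.8837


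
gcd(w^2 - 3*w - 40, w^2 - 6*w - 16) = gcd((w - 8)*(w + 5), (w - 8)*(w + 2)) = w - 8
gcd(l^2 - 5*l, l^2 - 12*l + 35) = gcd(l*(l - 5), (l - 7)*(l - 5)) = l - 5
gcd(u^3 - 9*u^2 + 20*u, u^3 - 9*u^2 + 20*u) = u^3 - 9*u^2 + 20*u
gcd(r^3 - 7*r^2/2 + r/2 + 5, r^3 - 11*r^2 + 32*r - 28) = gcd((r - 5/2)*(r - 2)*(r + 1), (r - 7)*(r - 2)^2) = r - 2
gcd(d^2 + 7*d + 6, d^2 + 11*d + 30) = d + 6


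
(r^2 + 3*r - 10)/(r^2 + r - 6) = (r + 5)/(r + 3)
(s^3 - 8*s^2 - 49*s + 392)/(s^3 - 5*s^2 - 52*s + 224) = (s - 7)/(s - 4)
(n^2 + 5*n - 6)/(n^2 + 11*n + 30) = (n - 1)/(n + 5)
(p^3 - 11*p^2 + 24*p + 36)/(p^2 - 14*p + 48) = (p^2 - 5*p - 6)/(p - 8)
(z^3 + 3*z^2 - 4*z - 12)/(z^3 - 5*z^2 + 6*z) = (z^2 + 5*z + 6)/(z*(z - 3))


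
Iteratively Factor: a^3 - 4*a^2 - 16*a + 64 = (a - 4)*(a^2 - 16) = (a - 4)^2*(a + 4)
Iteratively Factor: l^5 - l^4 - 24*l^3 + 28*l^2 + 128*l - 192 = (l - 2)*(l^4 + l^3 - 22*l^2 - 16*l + 96) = (l - 2)^2*(l^3 + 3*l^2 - 16*l - 48) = (l - 2)^2*(l + 3)*(l^2 - 16) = (l - 4)*(l - 2)^2*(l + 3)*(l + 4)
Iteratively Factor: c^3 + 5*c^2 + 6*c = (c)*(c^2 + 5*c + 6) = c*(c + 3)*(c + 2)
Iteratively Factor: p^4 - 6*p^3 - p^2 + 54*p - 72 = (p + 3)*(p^3 - 9*p^2 + 26*p - 24) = (p - 2)*(p + 3)*(p^2 - 7*p + 12) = (p - 4)*(p - 2)*(p + 3)*(p - 3)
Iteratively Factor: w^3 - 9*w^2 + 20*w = (w)*(w^2 - 9*w + 20) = w*(w - 4)*(w - 5)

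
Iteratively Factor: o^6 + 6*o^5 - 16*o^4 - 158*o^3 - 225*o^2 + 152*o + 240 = (o + 4)*(o^5 + 2*o^4 - 24*o^3 - 62*o^2 + 23*o + 60) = (o - 5)*(o + 4)*(o^4 + 7*o^3 + 11*o^2 - 7*o - 12) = (o - 5)*(o + 4)^2*(o^3 + 3*o^2 - o - 3) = (o - 5)*(o - 1)*(o + 4)^2*(o^2 + 4*o + 3) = (o - 5)*(o - 1)*(o + 3)*(o + 4)^2*(o + 1)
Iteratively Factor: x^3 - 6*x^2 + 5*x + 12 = (x + 1)*(x^2 - 7*x + 12) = (x - 3)*(x + 1)*(x - 4)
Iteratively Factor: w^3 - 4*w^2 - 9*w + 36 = (w - 4)*(w^2 - 9) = (w - 4)*(w + 3)*(w - 3)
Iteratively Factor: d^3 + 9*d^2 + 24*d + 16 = (d + 1)*(d^2 + 8*d + 16) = (d + 1)*(d + 4)*(d + 4)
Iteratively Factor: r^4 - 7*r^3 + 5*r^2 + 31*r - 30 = (r + 2)*(r^3 - 9*r^2 + 23*r - 15) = (r - 3)*(r + 2)*(r^2 - 6*r + 5) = (r - 5)*(r - 3)*(r + 2)*(r - 1)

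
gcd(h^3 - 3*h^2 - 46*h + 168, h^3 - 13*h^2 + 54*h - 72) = h^2 - 10*h + 24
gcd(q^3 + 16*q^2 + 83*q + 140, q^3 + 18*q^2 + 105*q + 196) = q^2 + 11*q + 28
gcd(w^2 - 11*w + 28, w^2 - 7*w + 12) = w - 4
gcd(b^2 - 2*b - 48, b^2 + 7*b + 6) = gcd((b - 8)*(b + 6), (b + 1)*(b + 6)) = b + 6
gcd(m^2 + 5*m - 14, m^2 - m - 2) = m - 2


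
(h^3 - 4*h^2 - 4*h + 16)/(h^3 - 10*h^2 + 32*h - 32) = (h + 2)/(h - 4)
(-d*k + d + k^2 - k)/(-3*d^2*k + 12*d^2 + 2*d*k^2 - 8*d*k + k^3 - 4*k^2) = (k - 1)/(3*d*k - 12*d + k^2 - 4*k)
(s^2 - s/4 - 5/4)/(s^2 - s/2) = (4*s^2 - s - 5)/(2*s*(2*s - 1))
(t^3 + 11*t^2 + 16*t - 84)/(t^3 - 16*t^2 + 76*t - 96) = (t^2 + 13*t + 42)/(t^2 - 14*t + 48)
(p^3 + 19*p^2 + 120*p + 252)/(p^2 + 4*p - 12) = (p^2 + 13*p + 42)/(p - 2)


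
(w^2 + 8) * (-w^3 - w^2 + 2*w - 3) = -w^5 - w^4 - 6*w^3 - 11*w^2 + 16*w - 24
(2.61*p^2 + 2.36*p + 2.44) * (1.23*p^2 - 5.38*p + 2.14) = 3.2103*p^4 - 11.139*p^3 - 4.1102*p^2 - 8.0768*p + 5.2216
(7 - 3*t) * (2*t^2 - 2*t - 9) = -6*t^3 + 20*t^2 + 13*t - 63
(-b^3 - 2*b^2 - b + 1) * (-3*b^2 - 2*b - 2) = 3*b^5 + 8*b^4 + 9*b^3 + 3*b^2 - 2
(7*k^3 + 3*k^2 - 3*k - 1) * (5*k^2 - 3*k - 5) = 35*k^5 - 6*k^4 - 59*k^3 - 11*k^2 + 18*k + 5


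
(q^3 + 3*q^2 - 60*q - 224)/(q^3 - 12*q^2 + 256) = (q + 7)/(q - 8)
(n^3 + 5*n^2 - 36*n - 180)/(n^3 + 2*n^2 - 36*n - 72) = (n + 5)/(n + 2)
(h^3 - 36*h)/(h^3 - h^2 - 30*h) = (h + 6)/(h + 5)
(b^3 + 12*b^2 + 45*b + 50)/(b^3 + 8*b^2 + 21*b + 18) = (b^2 + 10*b + 25)/(b^2 + 6*b + 9)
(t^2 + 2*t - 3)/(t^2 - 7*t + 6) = (t + 3)/(t - 6)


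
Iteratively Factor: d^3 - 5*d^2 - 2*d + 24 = (d - 4)*(d^2 - d - 6) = (d - 4)*(d + 2)*(d - 3)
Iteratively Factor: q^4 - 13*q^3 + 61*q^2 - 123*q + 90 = (q - 5)*(q^3 - 8*q^2 + 21*q - 18) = (q - 5)*(q - 2)*(q^2 - 6*q + 9) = (q - 5)*(q - 3)*(q - 2)*(q - 3)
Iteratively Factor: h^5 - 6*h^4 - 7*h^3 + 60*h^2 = (h)*(h^4 - 6*h^3 - 7*h^2 + 60*h) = h*(h - 4)*(h^3 - 2*h^2 - 15*h) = h^2*(h - 4)*(h^2 - 2*h - 15) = h^2*(h - 4)*(h + 3)*(h - 5)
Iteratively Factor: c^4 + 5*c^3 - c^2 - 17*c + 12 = (c + 3)*(c^3 + 2*c^2 - 7*c + 4) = (c - 1)*(c + 3)*(c^2 + 3*c - 4) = (c - 1)^2*(c + 3)*(c + 4)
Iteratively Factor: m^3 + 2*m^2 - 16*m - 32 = (m + 2)*(m^2 - 16) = (m - 4)*(m + 2)*(m + 4)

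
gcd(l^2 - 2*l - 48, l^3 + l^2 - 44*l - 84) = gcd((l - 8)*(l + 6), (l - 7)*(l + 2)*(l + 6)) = l + 6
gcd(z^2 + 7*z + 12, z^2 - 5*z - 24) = z + 3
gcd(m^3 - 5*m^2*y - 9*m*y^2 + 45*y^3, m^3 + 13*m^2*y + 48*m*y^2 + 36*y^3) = 1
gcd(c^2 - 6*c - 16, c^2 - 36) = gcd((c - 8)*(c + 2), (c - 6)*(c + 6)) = 1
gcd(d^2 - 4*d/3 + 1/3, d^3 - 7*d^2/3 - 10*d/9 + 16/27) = d - 1/3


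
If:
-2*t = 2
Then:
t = -1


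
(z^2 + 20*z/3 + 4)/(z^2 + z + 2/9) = 3*(z + 6)/(3*z + 1)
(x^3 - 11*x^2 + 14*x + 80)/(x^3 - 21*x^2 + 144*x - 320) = (x + 2)/(x - 8)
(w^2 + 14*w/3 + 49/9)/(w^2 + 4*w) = (9*w^2 + 42*w + 49)/(9*w*(w + 4))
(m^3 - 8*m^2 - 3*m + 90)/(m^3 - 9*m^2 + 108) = (m - 5)/(m - 6)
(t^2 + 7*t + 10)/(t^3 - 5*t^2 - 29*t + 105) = (t + 2)/(t^2 - 10*t + 21)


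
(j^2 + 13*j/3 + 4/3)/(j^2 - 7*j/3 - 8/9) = 3*(j + 4)/(3*j - 8)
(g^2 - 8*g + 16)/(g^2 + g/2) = 2*(g^2 - 8*g + 16)/(g*(2*g + 1))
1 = 1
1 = 1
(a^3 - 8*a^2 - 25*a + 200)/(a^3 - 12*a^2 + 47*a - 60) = (a^2 - 3*a - 40)/(a^2 - 7*a + 12)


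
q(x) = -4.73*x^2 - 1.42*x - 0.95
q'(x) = -9.46*x - 1.42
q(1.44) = -12.80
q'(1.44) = -15.04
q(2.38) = -31.12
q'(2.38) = -23.93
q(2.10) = -24.79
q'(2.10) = -21.29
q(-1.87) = -14.83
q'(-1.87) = 16.27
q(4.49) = -102.68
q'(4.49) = -43.90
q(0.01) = -0.96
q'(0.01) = -1.51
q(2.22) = -27.41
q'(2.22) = -22.42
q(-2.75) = -32.82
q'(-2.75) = 24.60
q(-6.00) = -162.71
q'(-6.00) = 55.34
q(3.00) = -47.78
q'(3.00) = -29.80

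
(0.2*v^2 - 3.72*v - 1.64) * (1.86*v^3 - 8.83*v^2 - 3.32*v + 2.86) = 0.372*v^5 - 8.6852*v^4 + 29.1332*v^3 + 27.4036*v^2 - 5.1944*v - 4.6904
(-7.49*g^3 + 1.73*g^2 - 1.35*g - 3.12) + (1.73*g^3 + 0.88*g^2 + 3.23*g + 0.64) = -5.76*g^3 + 2.61*g^2 + 1.88*g - 2.48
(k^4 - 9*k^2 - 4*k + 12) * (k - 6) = k^5 - 6*k^4 - 9*k^3 + 50*k^2 + 36*k - 72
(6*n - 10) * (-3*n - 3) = -18*n^2 + 12*n + 30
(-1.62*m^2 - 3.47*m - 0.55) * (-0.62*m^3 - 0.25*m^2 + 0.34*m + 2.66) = 1.0044*m^5 + 2.5564*m^4 + 0.6577*m^3 - 5.3515*m^2 - 9.4172*m - 1.463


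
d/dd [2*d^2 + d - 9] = 4*d + 1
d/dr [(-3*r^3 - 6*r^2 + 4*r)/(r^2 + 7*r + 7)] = (-3*r^4 - 42*r^3 - 109*r^2 - 84*r + 28)/(r^4 + 14*r^3 + 63*r^2 + 98*r + 49)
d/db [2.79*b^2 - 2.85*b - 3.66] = 5.58*b - 2.85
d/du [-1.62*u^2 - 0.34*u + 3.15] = -3.24*u - 0.34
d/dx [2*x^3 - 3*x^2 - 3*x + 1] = 6*x^2 - 6*x - 3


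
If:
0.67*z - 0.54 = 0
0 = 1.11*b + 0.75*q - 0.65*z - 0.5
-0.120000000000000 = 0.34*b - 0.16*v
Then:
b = 0.470588235294118*v - 0.352941176470588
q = 1.8875270705297 - 0.696470588235294*v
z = 0.81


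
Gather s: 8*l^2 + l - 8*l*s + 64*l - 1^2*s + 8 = 8*l^2 + 65*l + s*(-8*l - 1) + 8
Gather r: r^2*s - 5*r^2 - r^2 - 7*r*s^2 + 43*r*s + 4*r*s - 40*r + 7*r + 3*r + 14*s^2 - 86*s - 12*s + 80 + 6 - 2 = r^2*(s - 6) + r*(-7*s^2 + 47*s - 30) + 14*s^2 - 98*s + 84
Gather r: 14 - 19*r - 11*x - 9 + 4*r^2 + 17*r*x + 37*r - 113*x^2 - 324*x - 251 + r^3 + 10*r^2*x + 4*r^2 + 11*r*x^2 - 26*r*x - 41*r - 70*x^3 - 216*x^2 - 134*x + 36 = r^3 + r^2*(10*x + 8) + r*(11*x^2 - 9*x - 23) - 70*x^3 - 329*x^2 - 469*x - 210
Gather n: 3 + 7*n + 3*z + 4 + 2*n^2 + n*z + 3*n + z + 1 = 2*n^2 + n*(z + 10) + 4*z + 8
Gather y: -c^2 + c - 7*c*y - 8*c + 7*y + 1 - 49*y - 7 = -c^2 - 7*c + y*(-7*c - 42) - 6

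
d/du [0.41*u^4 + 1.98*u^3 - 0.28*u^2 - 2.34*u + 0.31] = 1.64*u^3 + 5.94*u^2 - 0.56*u - 2.34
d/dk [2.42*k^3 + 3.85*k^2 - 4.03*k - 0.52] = 7.26*k^2 + 7.7*k - 4.03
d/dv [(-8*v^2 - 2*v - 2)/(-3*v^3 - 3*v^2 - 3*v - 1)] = 4*(-6*v^4 - 3*v^3 + v - 1)/(9*v^6 + 18*v^5 + 27*v^4 + 24*v^3 + 15*v^2 + 6*v + 1)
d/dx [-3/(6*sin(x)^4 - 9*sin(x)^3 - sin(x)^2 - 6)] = 3*(24*sin(x)^2 - 27*sin(x) - 2)*sin(x)*cos(x)/(-6*sin(x)^4 + 9*sin(x)^3 + sin(x)^2 + 6)^2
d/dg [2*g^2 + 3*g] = 4*g + 3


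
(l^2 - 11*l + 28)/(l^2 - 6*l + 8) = (l - 7)/(l - 2)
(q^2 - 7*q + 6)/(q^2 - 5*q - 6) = (q - 1)/(q + 1)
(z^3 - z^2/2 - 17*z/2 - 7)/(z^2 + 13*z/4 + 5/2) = 2*(2*z^2 - 5*z - 7)/(4*z + 5)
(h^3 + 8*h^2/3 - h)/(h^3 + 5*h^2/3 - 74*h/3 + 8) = h*(h + 3)/(h^2 + 2*h - 24)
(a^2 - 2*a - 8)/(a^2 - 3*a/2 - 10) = 2*(a + 2)/(2*a + 5)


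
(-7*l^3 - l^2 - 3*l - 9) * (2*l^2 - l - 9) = -14*l^5 + 5*l^4 + 58*l^3 - 6*l^2 + 36*l + 81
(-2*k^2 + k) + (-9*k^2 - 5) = -11*k^2 + k - 5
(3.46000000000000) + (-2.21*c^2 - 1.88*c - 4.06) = -2.21*c^2 - 1.88*c - 0.6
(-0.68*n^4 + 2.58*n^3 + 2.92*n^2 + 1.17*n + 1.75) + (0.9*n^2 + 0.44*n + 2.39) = -0.68*n^4 + 2.58*n^3 + 3.82*n^2 + 1.61*n + 4.14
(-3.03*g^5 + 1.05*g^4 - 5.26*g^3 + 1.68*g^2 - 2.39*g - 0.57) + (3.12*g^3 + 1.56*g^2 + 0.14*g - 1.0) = -3.03*g^5 + 1.05*g^4 - 2.14*g^3 + 3.24*g^2 - 2.25*g - 1.57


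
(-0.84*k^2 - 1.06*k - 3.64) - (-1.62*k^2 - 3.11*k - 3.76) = 0.78*k^2 + 2.05*k + 0.12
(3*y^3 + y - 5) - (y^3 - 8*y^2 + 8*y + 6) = 2*y^3 + 8*y^2 - 7*y - 11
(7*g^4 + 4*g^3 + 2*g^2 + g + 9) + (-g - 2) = 7*g^4 + 4*g^3 + 2*g^2 + 7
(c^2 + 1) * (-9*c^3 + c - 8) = -9*c^5 - 8*c^3 - 8*c^2 + c - 8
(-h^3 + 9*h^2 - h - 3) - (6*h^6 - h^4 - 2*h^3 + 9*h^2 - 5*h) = -6*h^6 + h^4 + h^3 + 4*h - 3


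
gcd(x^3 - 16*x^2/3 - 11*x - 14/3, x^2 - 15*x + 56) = x - 7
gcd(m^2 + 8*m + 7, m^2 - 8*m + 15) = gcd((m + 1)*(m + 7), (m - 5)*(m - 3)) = 1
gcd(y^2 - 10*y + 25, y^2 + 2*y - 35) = y - 5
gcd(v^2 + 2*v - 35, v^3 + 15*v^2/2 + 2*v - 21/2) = v + 7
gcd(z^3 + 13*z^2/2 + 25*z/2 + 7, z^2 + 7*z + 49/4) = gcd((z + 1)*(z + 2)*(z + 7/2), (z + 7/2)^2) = z + 7/2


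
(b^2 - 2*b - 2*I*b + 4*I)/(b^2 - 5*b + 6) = (b - 2*I)/(b - 3)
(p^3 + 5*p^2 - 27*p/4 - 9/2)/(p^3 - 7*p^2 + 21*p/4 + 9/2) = (p + 6)/(p - 6)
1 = 1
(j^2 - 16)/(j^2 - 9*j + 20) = (j + 4)/(j - 5)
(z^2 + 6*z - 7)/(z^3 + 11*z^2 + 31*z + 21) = (z - 1)/(z^2 + 4*z + 3)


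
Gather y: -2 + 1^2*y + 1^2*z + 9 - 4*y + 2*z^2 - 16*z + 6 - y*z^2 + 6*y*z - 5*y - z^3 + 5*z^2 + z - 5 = y*(-z^2 + 6*z - 8) - z^3 + 7*z^2 - 14*z + 8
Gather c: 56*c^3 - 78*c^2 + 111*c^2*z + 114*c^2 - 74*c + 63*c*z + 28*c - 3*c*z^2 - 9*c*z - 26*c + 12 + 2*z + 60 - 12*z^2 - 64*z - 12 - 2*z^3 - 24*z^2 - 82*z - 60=56*c^3 + c^2*(111*z + 36) + c*(-3*z^2 + 54*z - 72) - 2*z^3 - 36*z^2 - 144*z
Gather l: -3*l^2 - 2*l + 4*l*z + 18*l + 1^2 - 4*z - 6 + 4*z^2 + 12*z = -3*l^2 + l*(4*z + 16) + 4*z^2 + 8*z - 5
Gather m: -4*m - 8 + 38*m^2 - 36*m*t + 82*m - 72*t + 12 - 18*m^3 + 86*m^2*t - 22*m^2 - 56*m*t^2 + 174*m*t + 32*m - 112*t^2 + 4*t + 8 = -18*m^3 + m^2*(86*t + 16) + m*(-56*t^2 + 138*t + 110) - 112*t^2 - 68*t + 12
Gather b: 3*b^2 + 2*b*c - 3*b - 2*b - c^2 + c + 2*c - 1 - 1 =3*b^2 + b*(2*c - 5) - c^2 + 3*c - 2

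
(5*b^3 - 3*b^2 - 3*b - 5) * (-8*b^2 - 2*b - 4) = -40*b^5 + 14*b^4 + 10*b^3 + 58*b^2 + 22*b + 20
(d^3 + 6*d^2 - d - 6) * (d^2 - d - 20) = d^5 + 5*d^4 - 27*d^3 - 125*d^2 + 26*d + 120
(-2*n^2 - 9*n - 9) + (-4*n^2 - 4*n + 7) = -6*n^2 - 13*n - 2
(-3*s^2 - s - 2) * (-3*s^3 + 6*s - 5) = 9*s^5 + 3*s^4 - 12*s^3 + 9*s^2 - 7*s + 10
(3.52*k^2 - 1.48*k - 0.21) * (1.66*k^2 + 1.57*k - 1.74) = 5.8432*k^4 + 3.0696*k^3 - 8.797*k^2 + 2.2455*k + 0.3654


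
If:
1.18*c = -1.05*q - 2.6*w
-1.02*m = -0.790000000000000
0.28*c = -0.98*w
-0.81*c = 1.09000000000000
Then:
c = -1.35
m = 0.77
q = 0.56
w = 0.38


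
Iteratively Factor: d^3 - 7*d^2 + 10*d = (d)*(d^2 - 7*d + 10) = d*(d - 2)*(d - 5)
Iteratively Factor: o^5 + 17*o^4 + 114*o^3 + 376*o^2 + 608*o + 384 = (o + 4)*(o^4 + 13*o^3 + 62*o^2 + 128*o + 96) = (o + 2)*(o + 4)*(o^3 + 11*o^2 + 40*o + 48) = (o + 2)*(o + 4)^2*(o^2 + 7*o + 12) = (o + 2)*(o + 4)^3*(o + 3)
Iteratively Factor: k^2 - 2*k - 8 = (k + 2)*(k - 4)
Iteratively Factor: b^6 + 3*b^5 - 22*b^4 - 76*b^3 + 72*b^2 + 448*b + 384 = (b + 2)*(b^5 + b^4 - 24*b^3 - 28*b^2 + 128*b + 192) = (b - 4)*(b + 2)*(b^4 + 5*b^3 - 4*b^2 - 44*b - 48) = (b - 4)*(b + 2)*(b + 4)*(b^3 + b^2 - 8*b - 12) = (b - 4)*(b - 3)*(b + 2)*(b + 4)*(b^2 + 4*b + 4) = (b - 4)*(b - 3)*(b + 2)^2*(b + 4)*(b + 2)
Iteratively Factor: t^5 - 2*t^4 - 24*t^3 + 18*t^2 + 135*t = (t - 3)*(t^4 + t^3 - 21*t^2 - 45*t) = (t - 3)*(t + 3)*(t^3 - 2*t^2 - 15*t) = (t - 5)*(t - 3)*(t + 3)*(t^2 + 3*t) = (t - 5)*(t - 3)*(t + 3)^2*(t)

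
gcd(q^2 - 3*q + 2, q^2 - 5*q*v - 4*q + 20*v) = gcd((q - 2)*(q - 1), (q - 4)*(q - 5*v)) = 1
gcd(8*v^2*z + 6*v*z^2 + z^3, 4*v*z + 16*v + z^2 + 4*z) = 4*v + z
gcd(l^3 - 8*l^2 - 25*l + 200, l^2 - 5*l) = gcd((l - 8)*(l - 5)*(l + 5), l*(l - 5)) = l - 5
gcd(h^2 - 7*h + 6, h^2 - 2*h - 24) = h - 6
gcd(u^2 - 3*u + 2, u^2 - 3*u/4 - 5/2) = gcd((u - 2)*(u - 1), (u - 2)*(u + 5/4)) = u - 2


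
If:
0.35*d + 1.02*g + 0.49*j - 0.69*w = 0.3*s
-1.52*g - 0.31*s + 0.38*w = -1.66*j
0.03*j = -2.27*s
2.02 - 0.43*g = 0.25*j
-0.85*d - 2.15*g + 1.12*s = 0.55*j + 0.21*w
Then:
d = -10.15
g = 3.19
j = 2.59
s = -0.03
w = 1.43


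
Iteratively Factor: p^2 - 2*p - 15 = (p - 5)*(p + 3)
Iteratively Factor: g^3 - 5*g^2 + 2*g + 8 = (g - 2)*(g^2 - 3*g - 4) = (g - 4)*(g - 2)*(g + 1)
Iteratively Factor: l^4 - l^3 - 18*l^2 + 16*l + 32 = (l + 4)*(l^3 - 5*l^2 + 2*l + 8) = (l - 4)*(l + 4)*(l^2 - l - 2) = (l - 4)*(l + 1)*(l + 4)*(l - 2)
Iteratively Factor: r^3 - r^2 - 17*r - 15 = (r + 3)*(r^2 - 4*r - 5) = (r + 1)*(r + 3)*(r - 5)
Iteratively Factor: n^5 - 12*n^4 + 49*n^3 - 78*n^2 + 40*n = (n - 2)*(n^4 - 10*n^3 + 29*n^2 - 20*n) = n*(n - 2)*(n^3 - 10*n^2 + 29*n - 20) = n*(n - 2)*(n - 1)*(n^2 - 9*n + 20) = n*(n - 5)*(n - 2)*(n - 1)*(n - 4)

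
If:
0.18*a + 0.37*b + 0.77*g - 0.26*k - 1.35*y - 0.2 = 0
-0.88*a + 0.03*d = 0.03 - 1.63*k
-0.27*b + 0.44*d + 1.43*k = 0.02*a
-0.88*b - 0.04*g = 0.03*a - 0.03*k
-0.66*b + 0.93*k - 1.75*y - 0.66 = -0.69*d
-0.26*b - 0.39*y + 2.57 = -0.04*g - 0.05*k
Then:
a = -17.56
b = -0.34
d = 31.63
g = 13.21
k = -10.04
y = 6.89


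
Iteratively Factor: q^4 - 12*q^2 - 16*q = (q - 4)*(q^3 + 4*q^2 + 4*q) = (q - 4)*(q + 2)*(q^2 + 2*q) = q*(q - 4)*(q + 2)*(q + 2)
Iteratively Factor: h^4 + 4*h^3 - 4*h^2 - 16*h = (h + 2)*(h^3 + 2*h^2 - 8*h) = (h - 2)*(h + 2)*(h^2 + 4*h) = (h - 2)*(h + 2)*(h + 4)*(h)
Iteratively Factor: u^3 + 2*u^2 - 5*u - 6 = (u + 1)*(u^2 + u - 6) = (u + 1)*(u + 3)*(u - 2)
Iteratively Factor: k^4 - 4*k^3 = (k)*(k^3 - 4*k^2) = k^2*(k^2 - 4*k) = k^2*(k - 4)*(k)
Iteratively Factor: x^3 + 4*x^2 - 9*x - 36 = (x - 3)*(x^2 + 7*x + 12) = (x - 3)*(x + 3)*(x + 4)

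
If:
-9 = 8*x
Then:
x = -9/8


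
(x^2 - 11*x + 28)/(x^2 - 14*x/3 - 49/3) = 3*(x - 4)/(3*x + 7)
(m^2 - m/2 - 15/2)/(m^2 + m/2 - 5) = (m - 3)/(m - 2)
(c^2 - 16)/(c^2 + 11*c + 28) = (c - 4)/(c + 7)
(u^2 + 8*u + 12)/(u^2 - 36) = (u + 2)/(u - 6)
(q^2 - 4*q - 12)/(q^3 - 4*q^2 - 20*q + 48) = (q + 2)/(q^2 + 2*q - 8)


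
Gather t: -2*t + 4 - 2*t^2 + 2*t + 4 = 8 - 2*t^2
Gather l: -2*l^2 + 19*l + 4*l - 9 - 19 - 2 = -2*l^2 + 23*l - 30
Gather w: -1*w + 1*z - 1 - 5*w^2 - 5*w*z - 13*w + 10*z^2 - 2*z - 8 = -5*w^2 + w*(-5*z - 14) + 10*z^2 - z - 9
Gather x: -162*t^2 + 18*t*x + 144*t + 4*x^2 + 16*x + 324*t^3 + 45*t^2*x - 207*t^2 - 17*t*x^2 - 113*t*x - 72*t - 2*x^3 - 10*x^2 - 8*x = 324*t^3 - 369*t^2 + 72*t - 2*x^3 + x^2*(-17*t - 6) + x*(45*t^2 - 95*t + 8)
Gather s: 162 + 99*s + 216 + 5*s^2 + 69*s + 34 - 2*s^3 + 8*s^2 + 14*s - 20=-2*s^3 + 13*s^2 + 182*s + 392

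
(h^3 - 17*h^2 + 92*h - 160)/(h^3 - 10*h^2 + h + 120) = (h - 4)/(h + 3)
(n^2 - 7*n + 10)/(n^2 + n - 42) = (n^2 - 7*n + 10)/(n^2 + n - 42)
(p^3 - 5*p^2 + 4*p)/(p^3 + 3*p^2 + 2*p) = (p^2 - 5*p + 4)/(p^2 + 3*p + 2)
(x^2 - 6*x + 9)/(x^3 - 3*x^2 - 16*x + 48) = (x - 3)/(x^2 - 16)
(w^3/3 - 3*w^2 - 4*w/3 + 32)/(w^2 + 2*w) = (w^3 - 9*w^2 - 4*w + 96)/(3*w*(w + 2))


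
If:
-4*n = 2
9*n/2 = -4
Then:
No Solution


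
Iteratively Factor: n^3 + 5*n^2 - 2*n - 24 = (n - 2)*(n^2 + 7*n + 12) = (n - 2)*(n + 4)*(n + 3)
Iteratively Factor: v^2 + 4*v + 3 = (v + 3)*(v + 1)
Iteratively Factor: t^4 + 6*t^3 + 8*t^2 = (t + 4)*(t^3 + 2*t^2) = t*(t + 4)*(t^2 + 2*t) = t*(t + 2)*(t + 4)*(t)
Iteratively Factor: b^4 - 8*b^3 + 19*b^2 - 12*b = (b)*(b^3 - 8*b^2 + 19*b - 12) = b*(b - 4)*(b^2 - 4*b + 3) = b*(b - 4)*(b - 1)*(b - 3)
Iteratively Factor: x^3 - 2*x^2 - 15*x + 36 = (x - 3)*(x^2 + x - 12) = (x - 3)^2*(x + 4)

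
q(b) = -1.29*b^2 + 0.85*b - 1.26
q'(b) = 0.85 - 2.58*b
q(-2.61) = -12.27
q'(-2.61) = 7.58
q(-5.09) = -39.01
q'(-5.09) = 13.98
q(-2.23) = -9.57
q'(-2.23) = 6.60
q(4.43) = -22.81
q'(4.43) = -10.58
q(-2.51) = -11.52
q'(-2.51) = 7.33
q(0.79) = -1.39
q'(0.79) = -1.19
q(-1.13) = -3.87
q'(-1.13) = 3.77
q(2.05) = -4.94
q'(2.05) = -4.44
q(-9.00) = -113.40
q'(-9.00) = 24.07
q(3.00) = -10.32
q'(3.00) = -6.89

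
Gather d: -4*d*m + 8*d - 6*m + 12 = d*(8 - 4*m) - 6*m + 12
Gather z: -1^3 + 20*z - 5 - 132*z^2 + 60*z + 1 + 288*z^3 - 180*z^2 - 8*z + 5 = 288*z^3 - 312*z^2 + 72*z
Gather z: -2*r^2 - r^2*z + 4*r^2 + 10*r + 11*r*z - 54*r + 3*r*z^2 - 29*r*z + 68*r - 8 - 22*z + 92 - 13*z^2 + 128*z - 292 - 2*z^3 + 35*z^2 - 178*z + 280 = 2*r^2 + 24*r - 2*z^3 + z^2*(3*r + 22) + z*(-r^2 - 18*r - 72) + 72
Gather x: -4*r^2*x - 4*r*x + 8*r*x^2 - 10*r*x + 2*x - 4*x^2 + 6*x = x^2*(8*r - 4) + x*(-4*r^2 - 14*r + 8)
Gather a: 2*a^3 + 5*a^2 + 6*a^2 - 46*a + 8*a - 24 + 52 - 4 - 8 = 2*a^3 + 11*a^2 - 38*a + 16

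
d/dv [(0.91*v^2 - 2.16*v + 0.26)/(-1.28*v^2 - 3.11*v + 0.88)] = (-5.5949*v^2 + 2.2672*v - 1.0922)/(1.6384*v^4 + 7.9616*v^3 + 7.4193*v^2 - 5.4736*v + 0.7744)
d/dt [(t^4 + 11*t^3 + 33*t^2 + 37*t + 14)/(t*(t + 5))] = 2*(t^5 + 13*t^4 + 55*t^3 + 64*t^2 - 14*t - 35)/(t^2*(t^2 + 10*t + 25))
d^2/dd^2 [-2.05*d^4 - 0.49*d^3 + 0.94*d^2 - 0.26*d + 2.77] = -24.6*d^2 - 2.94*d + 1.88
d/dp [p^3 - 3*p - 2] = 3*p^2 - 3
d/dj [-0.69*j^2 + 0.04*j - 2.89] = 0.04 - 1.38*j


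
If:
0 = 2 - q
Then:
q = 2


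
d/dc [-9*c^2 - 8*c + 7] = -18*c - 8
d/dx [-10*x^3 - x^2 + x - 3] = -30*x^2 - 2*x + 1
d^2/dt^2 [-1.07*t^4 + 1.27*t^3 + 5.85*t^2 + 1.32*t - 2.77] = -12.84*t^2 + 7.62*t + 11.7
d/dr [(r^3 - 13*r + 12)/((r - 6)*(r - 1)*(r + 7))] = 30*(-2*r - 1)/(r^4 + 2*r^3 - 83*r^2 - 84*r + 1764)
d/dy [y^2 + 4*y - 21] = 2*y + 4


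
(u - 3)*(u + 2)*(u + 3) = u^3 + 2*u^2 - 9*u - 18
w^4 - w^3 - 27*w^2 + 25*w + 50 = (w - 5)*(w - 2)*(w + 1)*(w + 5)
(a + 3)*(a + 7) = a^2 + 10*a + 21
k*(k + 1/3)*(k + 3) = k^3 + 10*k^2/3 + k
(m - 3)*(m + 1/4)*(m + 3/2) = m^3 - 5*m^2/4 - 39*m/8 - 9/8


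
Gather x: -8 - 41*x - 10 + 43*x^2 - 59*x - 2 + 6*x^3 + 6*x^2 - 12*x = 6*x^3 + 49*x^2 - 112*x - 20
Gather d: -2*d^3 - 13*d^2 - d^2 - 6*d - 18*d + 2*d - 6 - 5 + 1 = -2*d^3 - 14*d^2 - 22*d - 10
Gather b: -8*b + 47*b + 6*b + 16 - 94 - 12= 45*b - 90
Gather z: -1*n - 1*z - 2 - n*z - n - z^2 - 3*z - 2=-2*n - z^2 + z*(-n - 4) - 4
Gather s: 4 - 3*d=4 - 3*d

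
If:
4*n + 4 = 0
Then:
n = -1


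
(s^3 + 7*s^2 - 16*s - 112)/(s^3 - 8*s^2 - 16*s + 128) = (s + 7)/(s - 8)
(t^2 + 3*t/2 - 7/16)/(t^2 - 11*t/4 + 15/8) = (16*t^2 + 24*t - 7)/(2*(8*t^2 - 22*t + 15))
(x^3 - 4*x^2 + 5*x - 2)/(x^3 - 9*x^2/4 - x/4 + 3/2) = 4*(x - 1)/(4*x + 3)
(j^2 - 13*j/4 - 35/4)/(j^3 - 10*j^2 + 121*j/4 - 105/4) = (4*j + 7)/(4*j^2 - 20*j + 21)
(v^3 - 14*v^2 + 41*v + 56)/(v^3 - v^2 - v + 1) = (v^2 - 15*v + 56)/(v^2 - 2*v + 1)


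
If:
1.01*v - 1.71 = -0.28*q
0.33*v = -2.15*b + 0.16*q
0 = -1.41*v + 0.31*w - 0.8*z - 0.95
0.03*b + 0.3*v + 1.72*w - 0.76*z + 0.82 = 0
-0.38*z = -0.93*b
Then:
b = 1.45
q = 14.64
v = -2.36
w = 1.48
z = 3.55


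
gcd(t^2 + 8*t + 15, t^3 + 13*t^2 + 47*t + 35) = t + 5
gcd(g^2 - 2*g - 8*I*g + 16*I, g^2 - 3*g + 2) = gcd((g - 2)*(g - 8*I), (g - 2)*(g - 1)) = g - 2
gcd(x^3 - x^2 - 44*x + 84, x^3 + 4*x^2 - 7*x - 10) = x - 2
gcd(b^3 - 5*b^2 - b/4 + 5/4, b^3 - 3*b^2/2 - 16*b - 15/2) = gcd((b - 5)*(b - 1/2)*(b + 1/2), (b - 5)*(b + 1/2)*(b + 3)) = b^2 - 9*b/2 - 5/2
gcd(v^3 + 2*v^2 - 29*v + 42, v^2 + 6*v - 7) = v + 7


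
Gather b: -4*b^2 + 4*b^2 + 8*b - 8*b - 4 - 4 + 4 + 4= 0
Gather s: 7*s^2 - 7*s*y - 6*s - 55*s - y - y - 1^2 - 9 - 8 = 7*s^2 + s*(-7*y - 61) - 2*y - 18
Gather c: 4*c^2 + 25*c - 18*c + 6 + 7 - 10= 4*c^2 + 7*c + 3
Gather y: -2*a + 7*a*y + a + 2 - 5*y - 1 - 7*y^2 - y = -a - 7*y^2 + y*(7*a - 6) + 1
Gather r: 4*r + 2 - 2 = 4*r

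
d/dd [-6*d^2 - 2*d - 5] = -12*d - 2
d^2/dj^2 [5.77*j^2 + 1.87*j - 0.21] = 11.5400000000000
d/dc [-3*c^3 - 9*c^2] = 9*c*(-c - 2)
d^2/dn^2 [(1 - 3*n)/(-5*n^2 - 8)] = 10*(20*n^2*(3*n - 1) + (1 - 9*n)*(5*n^2 + 8))/(5*n^2 + 8)^3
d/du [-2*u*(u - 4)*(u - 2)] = -6*u^2 + 24*u - 16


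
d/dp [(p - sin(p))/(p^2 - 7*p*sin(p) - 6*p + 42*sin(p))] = (6*p^2*cos(p) - p^2 + 2*p*sin(p) - 36*p*cos(p) - 7*sin(p)^2 + 36*sin(p))/((p - 6)^2*(p - 7*sin(p))^2)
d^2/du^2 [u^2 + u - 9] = 2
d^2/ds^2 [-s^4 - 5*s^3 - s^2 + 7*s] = -12*s^2 - 30*s - 2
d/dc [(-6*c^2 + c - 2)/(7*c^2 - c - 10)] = (-c^2 + 148*c - 12)/(49*c^4 - 14*c^3 - 139*c^2 + 20*c + 100)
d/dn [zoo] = 0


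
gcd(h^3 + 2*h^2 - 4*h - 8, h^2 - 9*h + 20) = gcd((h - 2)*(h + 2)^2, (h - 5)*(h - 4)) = 1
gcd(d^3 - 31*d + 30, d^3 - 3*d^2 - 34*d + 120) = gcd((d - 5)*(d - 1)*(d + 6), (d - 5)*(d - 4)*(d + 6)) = d^2 + d - 30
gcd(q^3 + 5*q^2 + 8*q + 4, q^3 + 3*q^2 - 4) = q^2 + 4*q + 4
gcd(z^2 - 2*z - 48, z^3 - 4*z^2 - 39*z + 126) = z + 6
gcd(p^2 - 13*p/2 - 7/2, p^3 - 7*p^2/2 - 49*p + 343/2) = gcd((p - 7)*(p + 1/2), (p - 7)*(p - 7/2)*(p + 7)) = p - 7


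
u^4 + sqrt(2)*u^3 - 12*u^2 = u^2*(u - 2*sqrt(2))*(u + 3*sqrt(2))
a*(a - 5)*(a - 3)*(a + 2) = a^4 - 6*a^3 - a^2 + 30*a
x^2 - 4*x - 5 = (x - 5)*(x + 1)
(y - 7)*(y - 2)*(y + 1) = y^3 - 8*y^2 + 5*y + 14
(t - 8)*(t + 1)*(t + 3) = t^3 - 4*t^2 - 29*t - 24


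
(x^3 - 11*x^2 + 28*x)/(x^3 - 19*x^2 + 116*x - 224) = x/(x - 8)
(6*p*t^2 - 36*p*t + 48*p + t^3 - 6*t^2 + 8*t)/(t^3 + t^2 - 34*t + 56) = (6*p + t)/(t + 7)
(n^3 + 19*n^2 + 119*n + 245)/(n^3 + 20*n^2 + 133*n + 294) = (n + 5)/(n + 6)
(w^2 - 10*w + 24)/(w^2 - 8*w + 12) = (w - 4)/(w - 2)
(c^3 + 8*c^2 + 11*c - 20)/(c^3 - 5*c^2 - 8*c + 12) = (c^2 + 9*c + 20)/(c^2 - 4*c - 12)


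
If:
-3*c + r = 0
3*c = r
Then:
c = r/3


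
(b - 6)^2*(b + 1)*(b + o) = b^4 + b^3*o - 11*b^3 - 11*b^2*o + 24*b^2 + 24*b*o + 36*b + 36*o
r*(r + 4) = r^2 + 4*r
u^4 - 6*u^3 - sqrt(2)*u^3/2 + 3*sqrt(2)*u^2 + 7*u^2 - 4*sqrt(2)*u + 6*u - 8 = (u - 4)*(u - 2)*(u - sqrt(2))*(u + sqrt(2)/2)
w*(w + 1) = w^2 + w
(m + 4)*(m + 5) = m^2 + 9*m + 20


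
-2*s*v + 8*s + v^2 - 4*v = (-2*s + v)*(v - 4)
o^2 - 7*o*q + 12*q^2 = (o - 4*q)*(o - 3*q)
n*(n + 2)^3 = n^4 + 6*n^3 + 12*n^2 + 8*n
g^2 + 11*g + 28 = (g + 4)*(g + 7)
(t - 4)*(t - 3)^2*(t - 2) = t^4 - 12*t^3 + 53*t^2 - 102*t + 72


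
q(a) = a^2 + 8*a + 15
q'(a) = 2*a + 8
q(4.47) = 70.74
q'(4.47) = 16.94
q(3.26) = 51.71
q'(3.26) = 14.52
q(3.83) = 60.31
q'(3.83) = 15.66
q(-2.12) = 2.53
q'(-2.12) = 3.76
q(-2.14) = 2.46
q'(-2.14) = 3.72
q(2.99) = 47.86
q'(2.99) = 13.98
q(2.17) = 37.07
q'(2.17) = 12.34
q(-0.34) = 12.40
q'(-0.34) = 7.32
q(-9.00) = 24.00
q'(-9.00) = -10.00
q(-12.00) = 63.00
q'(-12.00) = -16.00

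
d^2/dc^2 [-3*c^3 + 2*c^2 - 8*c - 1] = 4 - 18*c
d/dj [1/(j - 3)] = -1/(j - 3)^2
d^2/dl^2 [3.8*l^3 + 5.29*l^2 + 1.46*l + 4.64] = 22.8*l + 10.58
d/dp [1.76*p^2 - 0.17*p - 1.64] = 3.52*p - 0.17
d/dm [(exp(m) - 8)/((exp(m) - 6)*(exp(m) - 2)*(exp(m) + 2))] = 2*(-exp(3*m) + 15*exp(2*m) - 48*exp(m) - 4)*exp(m)/(exp(6*m) - 12*exp(5*m) + 28*exp(4*m) + 96*exp(3*m) - 272*exp(2*m) - 192*exp(m) + 576)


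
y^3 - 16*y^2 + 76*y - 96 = (y - 8)*(y - 6)*(y - 2)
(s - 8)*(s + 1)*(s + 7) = s^3 - 57*s - 56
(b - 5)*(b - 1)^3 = b^4 - 8*b^3 + 18*b^2 - 16*b + 5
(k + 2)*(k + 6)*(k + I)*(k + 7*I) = k^4 + 8*k^3 + 8*I*k^3 + 5*k^2 + 64*I*k^2 - 56*k + 96*I*k - 84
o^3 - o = o*(o - 1)*(o + 1)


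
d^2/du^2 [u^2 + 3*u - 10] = 2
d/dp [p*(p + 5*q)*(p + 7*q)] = 3*p^2 + 24*p*q + 35*q^2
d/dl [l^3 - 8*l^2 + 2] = l*(3*l - 16)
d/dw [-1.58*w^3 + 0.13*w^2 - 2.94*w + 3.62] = -4.74*w^2 + 0.26*w - 2.94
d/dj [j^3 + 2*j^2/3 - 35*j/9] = 3*j^2 + 4*j/3 - 35/9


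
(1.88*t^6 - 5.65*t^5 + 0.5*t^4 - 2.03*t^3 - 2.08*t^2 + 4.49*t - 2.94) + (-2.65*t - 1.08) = 1.88*t^6 - 5.65*t^5 + 0.5*t^4 - 2.03*t^3 - 2.08*t^2 + 1.84*t - 4.02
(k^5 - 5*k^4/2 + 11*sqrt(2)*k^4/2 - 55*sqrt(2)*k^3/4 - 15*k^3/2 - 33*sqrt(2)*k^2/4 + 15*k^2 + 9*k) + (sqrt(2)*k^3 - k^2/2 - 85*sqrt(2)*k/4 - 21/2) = k^5 - 5*k^4/2 + 11*sqrt(2)*k^4/2 - 51*sqrt(2)*k^3/4 - 15*k^3/2 - 33*sqrt(2)*k^2/4 + 29*k^2/2 - 85*sqrt(2)*k/4 + 9*k - 21/2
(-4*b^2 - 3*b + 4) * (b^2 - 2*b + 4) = -4*b^4 + 5*b^3 - 6*b^2 - 20*b + 16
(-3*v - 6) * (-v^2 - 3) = 3*v^3 + 6*v^2 + 9*v + 18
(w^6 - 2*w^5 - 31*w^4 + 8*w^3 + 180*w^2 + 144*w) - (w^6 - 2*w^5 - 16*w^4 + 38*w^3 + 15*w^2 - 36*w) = -15*w^4 - 30*w^3 + 165*w^2 + 180*w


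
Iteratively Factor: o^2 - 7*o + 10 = (o - 2)*(o - 5)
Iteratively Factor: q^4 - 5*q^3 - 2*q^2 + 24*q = (q - 4)*(q^3 - q^2 - 6*q) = (q - 4)*(q - 3)*(q^2 + 2*q) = (q - 4)*(q - 3)*(q + 2)*(q)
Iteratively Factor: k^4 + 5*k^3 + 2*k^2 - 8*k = (k + 4)*(k^3 + k^2 - 2*k) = k*(k + 4)*(k^2 + k - 2) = k*(k - 1)*(k + 4)*(k + 2)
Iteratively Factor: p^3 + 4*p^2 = (p + 4)*(p^2) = p*(p + 4)*(p)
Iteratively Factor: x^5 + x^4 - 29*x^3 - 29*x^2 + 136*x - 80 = (x + 4)*(x^4 - 3*x^3 - 17*x^2 + 39*x - 20) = (x + 4)^2*(x^3 - 7*x^2 + 11*x - 5) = (x - 1)*(x + 4)^2*(x^2 - 6*x + 5) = (x - 1)^2*(x + 4)^2*(x - 5)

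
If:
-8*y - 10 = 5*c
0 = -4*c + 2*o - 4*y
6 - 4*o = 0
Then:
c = 16/3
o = 3/2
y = -55/12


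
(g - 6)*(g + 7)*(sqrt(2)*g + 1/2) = sqrt(2)*g^3 + g^2/2 + sqrt(2)*g^2 - 42*sqrt(2)*g + g/2 - 21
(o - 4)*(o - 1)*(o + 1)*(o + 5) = o^4 + o^3 - 21*o^2 - o + 20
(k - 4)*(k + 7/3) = k^2 - 5*k/3 - 28/3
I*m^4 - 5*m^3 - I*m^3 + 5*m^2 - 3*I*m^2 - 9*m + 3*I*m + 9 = (m - 1)*(m + 3*I)^2*(I*m + 1)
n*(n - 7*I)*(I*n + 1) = I*n^3 + 8*n^2 - 7*I*n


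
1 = 1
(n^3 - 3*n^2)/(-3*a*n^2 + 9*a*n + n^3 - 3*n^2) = -n/(3*a - n)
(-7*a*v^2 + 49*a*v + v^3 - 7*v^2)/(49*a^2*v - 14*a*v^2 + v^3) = (v - 7)/(-7*a + v)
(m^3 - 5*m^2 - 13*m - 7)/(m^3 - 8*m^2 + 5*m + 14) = (m + 1)/(m - 2)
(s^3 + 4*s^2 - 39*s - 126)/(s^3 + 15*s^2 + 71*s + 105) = (s - 6)/(s + 5)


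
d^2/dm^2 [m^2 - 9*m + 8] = 2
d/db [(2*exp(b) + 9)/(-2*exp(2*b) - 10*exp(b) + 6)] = (exp(2*b) + 9*exp(b) + 51/2)*exp(b)/(exp(4*b) + 10*exp(3*b) + 19*exp(2*b) - 30*exp(b) + 9)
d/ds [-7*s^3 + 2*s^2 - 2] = s*(4 - 21*s)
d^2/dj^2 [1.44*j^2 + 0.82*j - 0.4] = 2.88000000000000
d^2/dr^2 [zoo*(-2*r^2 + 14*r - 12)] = zoo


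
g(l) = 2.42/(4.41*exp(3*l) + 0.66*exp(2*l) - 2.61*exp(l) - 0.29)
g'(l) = 2.42*(-13.23*exp(3*l) - 1.32*exp(2*l) + 2.61*exp(l))/(4.41*exp(3*l) + 0.66*exp(2*l) - 2.61*exp(l) - 0.29)^2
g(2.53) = 0.00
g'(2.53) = -0.00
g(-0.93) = -2.56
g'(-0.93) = 0.03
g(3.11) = 0.00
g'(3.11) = -0.00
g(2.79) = 0.00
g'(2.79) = -0.00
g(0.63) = 0.09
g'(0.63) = -0.30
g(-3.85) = -7.01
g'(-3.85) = 1.11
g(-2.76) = -5.36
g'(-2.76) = 1.86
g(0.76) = 0.06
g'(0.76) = -0.19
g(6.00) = 0.00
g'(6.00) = 0.00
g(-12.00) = -8.34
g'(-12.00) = 0.00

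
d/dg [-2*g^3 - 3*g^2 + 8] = 6*g*(-g - 1)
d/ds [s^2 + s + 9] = 2*s + 1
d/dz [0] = 0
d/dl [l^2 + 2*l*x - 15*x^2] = 2*l + 2*x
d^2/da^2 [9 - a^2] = -2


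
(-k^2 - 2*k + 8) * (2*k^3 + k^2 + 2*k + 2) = -2*k^5 - 5*k^4 + 12*k^3 + 2*k^2 + 12*k + 16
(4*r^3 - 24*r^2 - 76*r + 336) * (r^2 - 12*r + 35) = 4*r^5 - 72*r^4 + 352*r^3 + 408*r^2 - 6692*r + 11760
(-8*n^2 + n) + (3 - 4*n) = -8*n^2 - 3*n + 3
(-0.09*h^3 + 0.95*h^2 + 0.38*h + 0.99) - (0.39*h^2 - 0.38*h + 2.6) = -0.09*h^3 + 0.56*h^2 + 0.76*h - 1.61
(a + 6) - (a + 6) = 0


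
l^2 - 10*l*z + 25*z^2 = (l - 5*z)^2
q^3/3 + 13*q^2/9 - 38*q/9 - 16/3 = (q/3 + 1/3)*(q - 8/3)*(q + 6)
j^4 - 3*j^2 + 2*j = j*(j - 1)^2*(j + 2)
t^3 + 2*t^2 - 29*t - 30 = (t - 5)*(t + 1)*(t + 6)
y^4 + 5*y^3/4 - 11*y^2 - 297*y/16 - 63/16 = (y - 7/2)*(y + 1/4)*(y + 3/2)*(y + 3)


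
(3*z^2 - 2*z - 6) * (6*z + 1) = 18*z^3 - 9*z^2 - 38*z - 6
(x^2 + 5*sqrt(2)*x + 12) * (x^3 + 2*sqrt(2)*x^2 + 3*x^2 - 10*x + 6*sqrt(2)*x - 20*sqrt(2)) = x^5 + 3*x^4 + 7*sqrt(2)*x^4 + 22*x^3 + 21*sqrt(2)*x^3 - 46*sqrt(2)*x^2 + 96*x^2 - 320*x + 72*sqrt(2)*x - 240*sqrt(2)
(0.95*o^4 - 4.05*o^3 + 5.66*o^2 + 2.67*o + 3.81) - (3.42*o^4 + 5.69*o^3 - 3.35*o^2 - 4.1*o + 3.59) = -2.47*o^4 - 9.74*o^3 + 9.01*o^2 + 6.77*o + 0.22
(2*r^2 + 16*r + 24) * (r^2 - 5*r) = 2*r^4 + 6*r^3 - 56*r^2 - 120*r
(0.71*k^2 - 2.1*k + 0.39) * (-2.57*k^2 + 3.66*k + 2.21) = -1.8247*k^4 + 7.9956*k^3 - 7.1192*k^2 - 3.2136*k + 0.8619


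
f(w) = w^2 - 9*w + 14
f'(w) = 2*w - 9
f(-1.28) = 27.16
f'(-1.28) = -11.56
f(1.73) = 1.42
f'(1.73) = -5.54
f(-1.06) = 24.66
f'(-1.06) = -11.12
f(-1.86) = 34.20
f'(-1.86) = -12.72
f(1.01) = 5.93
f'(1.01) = -6.98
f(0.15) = 12.67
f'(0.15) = -8.70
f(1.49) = 2.81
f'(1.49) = -6.02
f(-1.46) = 29.27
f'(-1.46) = -11.92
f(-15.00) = 374.00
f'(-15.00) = -39.00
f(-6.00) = 104.00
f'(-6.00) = -21.00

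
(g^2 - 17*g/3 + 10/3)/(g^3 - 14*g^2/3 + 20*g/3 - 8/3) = (g - 5)/(g^2 - 4*g + 4)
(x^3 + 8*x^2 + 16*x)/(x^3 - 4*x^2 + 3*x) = (x^2 + 8*x + 16)/(x^2 - 4*x + 3)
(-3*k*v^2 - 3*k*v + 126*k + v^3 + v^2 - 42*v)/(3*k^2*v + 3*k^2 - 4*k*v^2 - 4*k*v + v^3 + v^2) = (v^2 + v - 42)/(-k*v - k + v^2 + v)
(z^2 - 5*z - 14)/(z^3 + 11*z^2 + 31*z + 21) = (z^2 - 5*z - 14)/(z^3 + 11*z^2 + 31*z + 21)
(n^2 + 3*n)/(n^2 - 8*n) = (n + 3)/(n - 8)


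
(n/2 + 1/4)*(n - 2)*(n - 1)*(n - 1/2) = n^4/2 - 3*n^3/2 + 7*n^2/8 + 3*n/8 - 1/4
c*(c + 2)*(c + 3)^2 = c^4 + 8*c^3 + 21*c^2 + 18*c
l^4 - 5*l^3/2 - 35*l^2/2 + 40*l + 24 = (l - 4)*(l - 3)*(l + 1/2)*(l + 4)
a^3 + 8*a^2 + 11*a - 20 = (a - 1)*(a + 4)*(a + 5)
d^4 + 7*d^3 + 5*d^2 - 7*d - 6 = (d - 1)*(d + 1)^2*(d + 6)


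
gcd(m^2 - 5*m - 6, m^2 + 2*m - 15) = 1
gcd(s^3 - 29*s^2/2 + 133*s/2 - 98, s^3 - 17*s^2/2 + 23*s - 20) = s - 4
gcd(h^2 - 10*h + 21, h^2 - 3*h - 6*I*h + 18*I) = h - 3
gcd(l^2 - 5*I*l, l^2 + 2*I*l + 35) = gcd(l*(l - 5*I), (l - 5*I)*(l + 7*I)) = l - 5*I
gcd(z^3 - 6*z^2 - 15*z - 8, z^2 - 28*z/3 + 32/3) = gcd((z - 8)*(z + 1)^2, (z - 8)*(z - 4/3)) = z - 8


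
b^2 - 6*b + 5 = (b - 5)*(b - 1)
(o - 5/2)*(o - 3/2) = o^2 - 4*o + 15/4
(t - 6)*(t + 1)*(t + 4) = t^3 - t^2 - 26*t - 24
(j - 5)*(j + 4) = j^2 - j - 20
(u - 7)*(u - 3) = u^2 - 10*u + 21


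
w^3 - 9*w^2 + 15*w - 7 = (w - 7)*(w - 1)^2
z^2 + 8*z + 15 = (z + 3)*(z + 5)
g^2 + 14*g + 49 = (g + 7)^2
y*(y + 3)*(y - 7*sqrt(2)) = y^3 - 7*sqrt(2)*y^2 + 3*y^2 - 21*sqrt(2)*y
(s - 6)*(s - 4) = s^2 - 10*s + 24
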